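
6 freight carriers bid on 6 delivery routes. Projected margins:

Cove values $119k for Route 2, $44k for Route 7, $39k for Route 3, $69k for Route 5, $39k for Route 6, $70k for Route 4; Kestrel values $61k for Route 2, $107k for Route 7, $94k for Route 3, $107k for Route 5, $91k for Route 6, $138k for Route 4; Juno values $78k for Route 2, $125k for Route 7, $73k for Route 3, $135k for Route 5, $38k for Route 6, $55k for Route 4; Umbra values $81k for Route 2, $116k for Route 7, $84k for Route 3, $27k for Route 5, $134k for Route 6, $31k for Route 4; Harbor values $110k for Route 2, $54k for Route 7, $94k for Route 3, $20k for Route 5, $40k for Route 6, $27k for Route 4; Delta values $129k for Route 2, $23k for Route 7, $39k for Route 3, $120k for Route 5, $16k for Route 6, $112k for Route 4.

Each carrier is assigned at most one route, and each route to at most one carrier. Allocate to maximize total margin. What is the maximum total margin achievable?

Optimal: Cove→Route 2 ($119k), Kestrel→Route 4 ($138k), Juno→Route 7 ($125k), Umbra→Route 6 ($134k), Harbor→Route 3 ($94k), Delta→Route 5 ($120k) — total 119+138+125+134+94+120 = $730k.
Row-greedy (each carrier in turn takes its best remaining route) gives $643k, worse by 87.
Checked against all permutations: $730k is optimal.

Maximum total: $730k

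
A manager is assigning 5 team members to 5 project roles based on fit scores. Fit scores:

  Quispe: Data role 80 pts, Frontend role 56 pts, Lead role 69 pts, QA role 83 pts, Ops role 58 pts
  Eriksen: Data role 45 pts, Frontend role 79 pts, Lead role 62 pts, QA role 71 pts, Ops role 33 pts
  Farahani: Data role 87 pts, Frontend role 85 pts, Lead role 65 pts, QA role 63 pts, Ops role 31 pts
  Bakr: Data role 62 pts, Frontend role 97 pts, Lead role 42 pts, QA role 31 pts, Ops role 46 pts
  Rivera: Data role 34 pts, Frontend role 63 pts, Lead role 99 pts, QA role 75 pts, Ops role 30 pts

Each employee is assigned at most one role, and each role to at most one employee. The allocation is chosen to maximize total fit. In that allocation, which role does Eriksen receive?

This is the linear assignment problem.
Optimal: Quispe→Ops role (58 pts), Eriksen→QA role (71 pts), Farahani→Data role (87 pts), Bakr→Frontend role (97 pts), Rivera→Lead role (99 pts) — total 58+71+87+97+99 = 412 pts.
Next-best assignment: Quispe→QA role, Eriksen→Ops role, Farahani→Data role, Bakr→Frontend role, Rivera→Lead role = 399 pts.
Checked against all permutations: 412 pts is optimal.
Eriksen's own top role is Frontend role (79 pts), but forcing Eriksen→Frontend role and reassigning the rest optimally gives only 394 pts — worse by 18.

Eriksen receives QA role.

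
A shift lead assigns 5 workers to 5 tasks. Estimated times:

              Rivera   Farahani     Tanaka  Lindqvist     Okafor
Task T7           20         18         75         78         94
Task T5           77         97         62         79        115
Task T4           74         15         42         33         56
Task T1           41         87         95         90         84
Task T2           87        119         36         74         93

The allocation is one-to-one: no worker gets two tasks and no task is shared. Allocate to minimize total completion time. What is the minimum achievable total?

Treat this as an assignment problem: match each worker to one task.
Optimal: Rivera→Task T1 (41 min), Farahani→Task T7 (18 min), Tanaka→Task T2 (36 min), Lindqvist→Task T5 (79 min), Okafor→Task T4 (56 min) — total 41+18+36+79+56 = 230 min.
Row-greedy (each worker in turn takes its cheapest remaining task) gives 234 min, worse by 4.
Next-best assignment: Rivera→Task T7, Farahani→Task T4, Tanaka→Task T2, Lindqvist→Task T5, Okafor→Task T1 = 234 min.
No other one-to-one assignment undercuts 230 min.

Minimum total: 230 min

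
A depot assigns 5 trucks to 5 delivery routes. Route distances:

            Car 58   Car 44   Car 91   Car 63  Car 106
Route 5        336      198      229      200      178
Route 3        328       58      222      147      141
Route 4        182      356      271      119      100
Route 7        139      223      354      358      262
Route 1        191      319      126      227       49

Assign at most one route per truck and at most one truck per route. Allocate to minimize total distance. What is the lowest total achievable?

Min total: 594 km

This is a one-to-one assignment (minimum-cost bipartite matching).
Optimal: Car 58→Route 7 (139 km), Car 44→Route 3 (58 km), Car 91→Route 5 (229 km), Car 63→Route 4 (119 km), Car 106→Route 1 (49 km) — total 139+58+229+119+49 = 594 km.
Next-best assignment: Car 58→Route 7, Car 44→Route 3, Car 91→Route 1, Car 63→Route 4, Car 106→Route 5 = 620 km.
Swapping Car 106↔Car 63 (Car 106→Route 4 100 km, Car 63→Route 1 227 km) adds 159.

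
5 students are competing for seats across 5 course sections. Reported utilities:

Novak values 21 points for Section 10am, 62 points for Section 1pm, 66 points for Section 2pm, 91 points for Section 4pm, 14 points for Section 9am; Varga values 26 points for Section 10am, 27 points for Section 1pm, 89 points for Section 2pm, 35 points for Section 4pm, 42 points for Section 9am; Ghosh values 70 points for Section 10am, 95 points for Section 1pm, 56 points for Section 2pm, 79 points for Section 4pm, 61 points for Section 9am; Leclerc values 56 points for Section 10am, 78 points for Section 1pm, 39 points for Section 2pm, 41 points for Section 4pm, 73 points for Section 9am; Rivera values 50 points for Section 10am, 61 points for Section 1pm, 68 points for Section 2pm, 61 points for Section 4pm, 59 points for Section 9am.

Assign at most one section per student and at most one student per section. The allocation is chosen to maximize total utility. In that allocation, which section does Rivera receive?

Rivera receives Section 10am.

Optimal: Novak→Section 4pm (91 points), Varga→Section 2pm (89 points), Ghosh→Section 1pm (95 points), Leclerc→Section 9am (73 points), Rivera→Section 10am (50 points) — total 91+89+95+73+50 = 398 points.
Column-greedy (each section in turn goes to its best remaining student) gives 387 points, worse by 11.
Swapping Rivera↔Novak (Rivera→Section 4pm 61 points, Novak→Section 10am 21 points) loses 59.
Rivera's own top section is Section 2pm (68 points), but forcing Rivera→Section 2pm and reassigning the rest optimally gives only 353 points — worse by 45.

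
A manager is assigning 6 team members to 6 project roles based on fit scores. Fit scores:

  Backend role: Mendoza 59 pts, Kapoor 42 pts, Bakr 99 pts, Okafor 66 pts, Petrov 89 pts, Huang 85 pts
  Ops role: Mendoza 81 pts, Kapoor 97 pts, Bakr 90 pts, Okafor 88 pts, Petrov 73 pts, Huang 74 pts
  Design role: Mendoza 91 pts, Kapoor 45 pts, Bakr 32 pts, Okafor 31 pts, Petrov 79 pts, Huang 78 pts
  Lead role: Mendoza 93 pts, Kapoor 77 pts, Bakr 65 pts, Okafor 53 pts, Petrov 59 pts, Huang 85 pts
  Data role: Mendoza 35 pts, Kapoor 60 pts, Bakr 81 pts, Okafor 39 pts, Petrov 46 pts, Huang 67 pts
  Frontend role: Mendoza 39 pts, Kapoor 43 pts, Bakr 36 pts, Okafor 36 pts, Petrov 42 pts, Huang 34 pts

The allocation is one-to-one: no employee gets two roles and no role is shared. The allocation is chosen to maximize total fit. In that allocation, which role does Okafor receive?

This is the linear assignment problem.
Optimal: Mendoza→Design role (91 pts), Kapoor→Ops role (97 pts), Bakr→Data role (81 pts), Okafor→Frontend role (36 pts), Petrov→Backend role (89 pts), Huang→Lead role (85 pts) — total 91+97+81+36+89+85 = 479 pts.
Max-entry greedy (repeatedly take the single best remaining cell) gives 471 pts, worse by 8.
Next-best assignment: Mendoza→Design role, Kapoor→Frontend role, Bakr→Data role, Okafor→Ops role, Petrov→Backend role, Huang→Lead role = 477 pts.
Checked against all permutations: 479 pts is optimal.
Okafor's own top role is Ops role (88 pts), but forcing Okafor→Ops role and reassigning the rest optimally gives only 477 pts — worse by 2.

Okafor receives Frontend role.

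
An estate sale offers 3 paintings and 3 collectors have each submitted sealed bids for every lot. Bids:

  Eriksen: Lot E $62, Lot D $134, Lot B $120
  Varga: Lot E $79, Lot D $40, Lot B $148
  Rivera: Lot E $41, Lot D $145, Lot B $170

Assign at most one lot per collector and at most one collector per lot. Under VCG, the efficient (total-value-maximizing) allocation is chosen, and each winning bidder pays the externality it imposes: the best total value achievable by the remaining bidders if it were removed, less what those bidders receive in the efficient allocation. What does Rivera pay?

Rivera pays $69.

Efficient allocation: Eriksen→Lot D ($134), Varga→Lot E ($79), Rivera→Lot B ($170); total welfare W = $383.
Rivera receives Lot B at value $170, so the others get W − 170 = $213.
Without Rivera: best allocation of the remaining 2 bidders over all 3 lots is Eriksen→Lot D ($134), Varga→Lot B ($148), total $282.
VCG payment = (others' best without Rivera) − (others' welfare with Rivera) = 282 − 213 = $69.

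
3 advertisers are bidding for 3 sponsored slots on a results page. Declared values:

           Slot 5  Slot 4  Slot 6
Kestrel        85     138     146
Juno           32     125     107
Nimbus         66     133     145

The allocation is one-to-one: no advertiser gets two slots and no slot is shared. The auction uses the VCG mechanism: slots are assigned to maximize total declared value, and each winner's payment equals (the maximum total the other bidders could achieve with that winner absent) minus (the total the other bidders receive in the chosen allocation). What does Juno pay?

Efficient allocation: Kestrel→Slot 5 ($85), Juno→Slot 4 ($125), Nimbus→Slot 6 ($145); total welfare W = $355.
Juno receives Slot 4 at value $125, so the others get W − 125 = $230.
Without Juno: best allocation of the remaining 2 bidders over all 3 slots is Kestrel→Slot 4 ($138), Nimbus→Slot 6 ($145), total $283.
VCG payment = (others' best without Juno) − (others' welfare with Juno) = 283 − 230 = $53.

Juno pays $53.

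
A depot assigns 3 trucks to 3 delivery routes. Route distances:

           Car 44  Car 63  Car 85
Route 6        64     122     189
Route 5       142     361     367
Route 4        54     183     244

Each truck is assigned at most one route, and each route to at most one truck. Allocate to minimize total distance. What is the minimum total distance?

Minimum total: 508 km

This is a one-to-one assignment (minimum-cost bipartite matching).
Optimal: Car 44→Route 5 (142 km), Car 63→Route 6 (122 km), Car 85→Route 4 (244 km) — total 142+122+244 = 508 km.
Column-greedy (each route in turn goes to its cheapest remaining truck) gives 669 km, worse by 161.
Next-best assignment: Car 44→Route 5, Car 63→Route 4, Car 85→Route 6 = 514 km.
Swapping Car 63↔Car 85 (Car 63→Route 4 183 km, Car 85→Route 6 189 km) adds 6.
Every other assignment is strictly worse.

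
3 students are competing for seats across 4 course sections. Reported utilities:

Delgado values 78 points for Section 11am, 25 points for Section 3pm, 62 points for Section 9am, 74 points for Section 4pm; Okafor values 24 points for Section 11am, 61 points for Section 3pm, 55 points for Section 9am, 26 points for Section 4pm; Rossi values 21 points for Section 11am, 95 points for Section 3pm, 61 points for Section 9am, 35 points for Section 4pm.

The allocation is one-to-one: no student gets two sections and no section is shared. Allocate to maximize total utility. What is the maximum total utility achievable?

Max total: 228 points

Optimal: Delgado→Section 11am (78 points), Okafor→Section 9am (55 points), Rossi→Section 3pm (95 points) — total 78+55+95 = 228 points.
Row-greedy (each student in turn takes its best remaining section) gives 200 points, worse by 28.
Checked against all permutations: 228 points is optimal.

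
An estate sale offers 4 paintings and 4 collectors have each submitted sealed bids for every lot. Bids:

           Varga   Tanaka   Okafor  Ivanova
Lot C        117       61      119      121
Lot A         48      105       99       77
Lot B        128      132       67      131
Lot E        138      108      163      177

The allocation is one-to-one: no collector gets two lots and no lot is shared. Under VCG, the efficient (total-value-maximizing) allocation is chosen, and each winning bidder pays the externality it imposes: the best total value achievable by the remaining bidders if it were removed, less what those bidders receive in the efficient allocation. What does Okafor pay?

Efficient allocation: Varga→Lot B ($128), Tanaka→Lot A ($105), Okafor→Lot C ($119), Ivanova→Lot E ($177); total welfare W = $529.
Okafor receives Lot C at value $119, so the others get W − 119 = $410.
Without Okafor: best allocation of the remaining 3 bidders over all 4 lots is Varga→Lot C ($117), Tanaka→Lot B ($132), Ivanova→Lot E ($177), total $426.
VCG payment = (others' best without Okafor) − (others' welfare with Okafor) = 426 − 410 = $16.

Okafor pays $16.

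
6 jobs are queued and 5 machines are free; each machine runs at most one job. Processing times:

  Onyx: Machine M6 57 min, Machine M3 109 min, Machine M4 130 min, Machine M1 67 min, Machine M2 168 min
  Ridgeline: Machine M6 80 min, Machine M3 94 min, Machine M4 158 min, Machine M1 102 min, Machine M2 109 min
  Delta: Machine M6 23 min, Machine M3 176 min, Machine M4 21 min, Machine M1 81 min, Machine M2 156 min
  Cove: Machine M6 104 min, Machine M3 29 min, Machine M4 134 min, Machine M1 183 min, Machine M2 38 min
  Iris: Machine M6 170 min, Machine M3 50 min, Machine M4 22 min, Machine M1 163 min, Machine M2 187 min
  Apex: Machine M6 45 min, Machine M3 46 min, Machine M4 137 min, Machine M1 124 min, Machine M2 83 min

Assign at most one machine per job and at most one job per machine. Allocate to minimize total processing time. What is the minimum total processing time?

Minimum total: 196 min

This is a one-to-one assignment (minimum-cost bipartite matching).
Optimal: Delta→Machine M6 (23 min), Apex→Machine M3 (46 min), Iris→Machine M4 (22 min), Onyx→Machine M1 (67 min), Cove→Machine M2 (38 min) — total 23+46+22+67+38 = 196 min.
Row-greedy (each job in turn takes its cheapest remaining machine) gives 373 min, worse by 177.
Every other assignment is strictly worse.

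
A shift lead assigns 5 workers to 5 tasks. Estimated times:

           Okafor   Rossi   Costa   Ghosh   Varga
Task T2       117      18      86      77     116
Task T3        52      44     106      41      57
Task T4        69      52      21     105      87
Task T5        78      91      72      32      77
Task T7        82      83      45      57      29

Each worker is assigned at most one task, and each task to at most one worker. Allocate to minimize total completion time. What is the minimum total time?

Minimum total: 152 min

Optimal: Okafor→Task T3 (52 min), Rossi→Task T2 (18 min), Costa→Task T4 (21 min), Ghosh→Task T5 (32 min), Varga→Task T7 (29 min) — total 52+18+21+32+29 = 152 min.
Column-greedy (each task in turn goes to its cheapest remaining worker) gives 239 min, worse by 87.
Swapping Varga↔Okafor (Varga→Task T3 57 min, Okafor→Task T7 82 min) adds 58.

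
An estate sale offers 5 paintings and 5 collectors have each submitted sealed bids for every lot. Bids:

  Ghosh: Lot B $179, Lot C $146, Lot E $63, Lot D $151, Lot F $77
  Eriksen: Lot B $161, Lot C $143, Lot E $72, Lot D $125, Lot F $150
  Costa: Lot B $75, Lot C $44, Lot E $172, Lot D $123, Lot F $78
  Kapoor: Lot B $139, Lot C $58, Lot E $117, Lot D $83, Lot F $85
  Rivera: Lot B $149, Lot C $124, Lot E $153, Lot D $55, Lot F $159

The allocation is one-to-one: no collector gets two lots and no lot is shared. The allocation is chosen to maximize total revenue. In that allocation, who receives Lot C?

Eriksen receives Lot C.

Optimal: Ghosh→Lot D ($151), Eriksen→Lot C ($143), Costa→Lot E ($172), Kapoor→Lot B ($139), Rivera→Lot F ($159) — total 151+143+172+139+159 = $764.
Column-greedy (each lot in turn goes to its best remaining collector) gives $736, worse by 28.
Eriksen's own top lot is Lot B ($161), but forcing Eriksen→Lot B and reassigning the rest optimally gives only $721 — worse by 43.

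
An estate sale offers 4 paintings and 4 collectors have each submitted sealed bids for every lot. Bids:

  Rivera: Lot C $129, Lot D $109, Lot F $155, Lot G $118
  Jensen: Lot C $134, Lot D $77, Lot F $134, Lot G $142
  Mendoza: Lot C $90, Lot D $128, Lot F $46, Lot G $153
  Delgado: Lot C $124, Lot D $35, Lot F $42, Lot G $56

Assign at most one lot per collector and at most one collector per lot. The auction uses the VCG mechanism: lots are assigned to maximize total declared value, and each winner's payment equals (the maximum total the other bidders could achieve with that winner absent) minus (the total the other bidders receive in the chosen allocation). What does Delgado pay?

Delgado pays $17.

Efficient allocation: Rivera→Lot F ($155), Jensen→Lot G ($142), Mendoza→Lot D ($128), Delgado→Lot C ($124); total welfare W = $549.
Delgado receives Lot C at value $124, so the others get W − 124 = $425.
Without Delgado: best allocation of the remaining 3 bidders over all 4 lots is Rivera→Lot F ($155), Jensen→Lot C ($134), Mendoza→Lot G ($153), total $442.
VCG payment = (others' best without Delgado) − (others' welfare with Delgado) = 442 − 425 = $17.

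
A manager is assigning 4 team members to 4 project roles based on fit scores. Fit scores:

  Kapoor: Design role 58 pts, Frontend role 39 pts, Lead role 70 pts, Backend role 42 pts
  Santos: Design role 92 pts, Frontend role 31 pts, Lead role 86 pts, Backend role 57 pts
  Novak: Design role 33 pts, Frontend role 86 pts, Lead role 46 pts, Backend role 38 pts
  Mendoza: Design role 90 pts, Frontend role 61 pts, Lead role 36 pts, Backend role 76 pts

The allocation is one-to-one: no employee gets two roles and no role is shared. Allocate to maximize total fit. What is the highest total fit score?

Maximum total: 324 pts

Treat this as an assignment problem: match each employee to one role.
Optimal: Kapoor→Lead role (70 pts), Santos→Design role (92 pts), Novak→Frontend role (86 pts), Mendoza→Backend role (76 pts) — total 70+92+86+76 = 324 pts.
No other one-to-one assignment exceeds 324 pts.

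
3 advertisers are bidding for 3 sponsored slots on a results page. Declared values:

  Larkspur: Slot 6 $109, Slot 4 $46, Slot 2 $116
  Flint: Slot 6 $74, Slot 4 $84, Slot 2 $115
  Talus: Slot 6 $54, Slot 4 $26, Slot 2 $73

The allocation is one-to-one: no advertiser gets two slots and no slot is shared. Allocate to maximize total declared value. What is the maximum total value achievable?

Optimal: Larkspur→Slot 6 ($109), Flint→Slot 4 ($84), Talus→Slot 2 ($73) — total 109+84+73 = $266.
Row-greedy (each advertiser in turn takes its best remaining slot) gives $254, worse by 12.
Next-best assignment: Larkspur→Slot 2, Flint→Slot 4, Talus→Slot 6 = $254.
Swapping Larkspur↔Talus (Larkspur→Slot 2 $116, Talus→Slot 6 $54) loses 12.
Every other assignment is strictly worse.

Max total: $266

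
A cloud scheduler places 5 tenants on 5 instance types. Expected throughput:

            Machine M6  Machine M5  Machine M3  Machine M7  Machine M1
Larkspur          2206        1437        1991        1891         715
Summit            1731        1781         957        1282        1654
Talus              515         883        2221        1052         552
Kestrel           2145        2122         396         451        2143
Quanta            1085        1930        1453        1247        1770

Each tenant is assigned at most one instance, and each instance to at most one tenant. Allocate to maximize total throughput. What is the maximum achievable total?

Treat this as an assignment problem: match each tenant to one instance.
Optimal: Larkspur→Machine M7 (1891 ops/s), Summit→Machine M6 (1731 ops/s), Talus→Machine M3 (2221 ops/s), Kestrel→Machine M1 (2143 ops/s), Quanta→Machine M5 (1930 ops/s) — total 1891+1731+2221+2143+1930 = 9916 ops/s.
Column-greedy (each instance in turn goes to its best remaining tenant) gives 9601 ops/s, worse by 315.
Next-best assignment: Larkspur→Machine M7, Summit→Machine M1, Talus→Machine M3, Kestrel→Machine M6, Quanta→Machine M5 = 9841 ops/s.

Max total: 9916 ops/s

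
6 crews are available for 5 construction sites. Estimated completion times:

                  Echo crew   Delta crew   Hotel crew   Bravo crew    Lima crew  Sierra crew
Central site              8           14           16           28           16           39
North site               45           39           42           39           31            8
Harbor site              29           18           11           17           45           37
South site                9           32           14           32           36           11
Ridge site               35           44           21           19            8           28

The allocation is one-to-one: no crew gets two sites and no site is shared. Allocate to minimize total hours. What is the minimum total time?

Optimal: Delta crew→Central site (14 hours), Sierra crew→North site (8 hours), Hotel crew→Harbor site (11 hours), Echo crew→South site (9 hours), Lima crew→Ridge site (8 hours) — total 14+8+11+9+8 = 50 hours.
Column-greedy (each site in turn goes to its cheapest remaining crew) gives 67 hours, worse by 17.

Minimum total: 50 hours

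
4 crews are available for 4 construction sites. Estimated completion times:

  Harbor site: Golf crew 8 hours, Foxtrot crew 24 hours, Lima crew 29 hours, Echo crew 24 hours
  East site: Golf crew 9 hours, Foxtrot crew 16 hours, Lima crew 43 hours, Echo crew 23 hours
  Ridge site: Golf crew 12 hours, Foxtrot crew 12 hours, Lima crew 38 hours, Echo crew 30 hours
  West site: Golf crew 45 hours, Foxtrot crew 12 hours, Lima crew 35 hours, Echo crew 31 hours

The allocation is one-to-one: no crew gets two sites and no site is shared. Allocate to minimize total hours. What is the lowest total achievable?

Minimum total: 76 hours

Treat this as an assignment problem: match each crew to one site.
Optimal: Golf crew→Ridge site (12 hours), Foxtrot crew→West site (12 hours), Lima crew→Harbor site (29 hours), Echo crew→East site (23 hours) — total 12+12+29+23 = 76 hours.
Min-entry greedy (repeatedly take the single cheapest remaining cell) gives 78 hours, worse by 2.
Next-best assignment: Golf crew→Harbor site, Foxtrot crew→Ridge site, Lima crew→West site, Echo crew→East site = 78 hours.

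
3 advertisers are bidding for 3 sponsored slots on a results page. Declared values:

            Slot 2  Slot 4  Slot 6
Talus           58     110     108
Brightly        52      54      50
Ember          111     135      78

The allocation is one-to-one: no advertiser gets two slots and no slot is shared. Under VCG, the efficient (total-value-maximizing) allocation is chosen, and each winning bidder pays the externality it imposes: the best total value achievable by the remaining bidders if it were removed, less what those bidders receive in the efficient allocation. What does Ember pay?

Ember pays $2.

Efficient allocation: Talus→Slot 6 ($108), Brightly→Slot 2 ($52), Ember→Slot 4 ($135); total welfare W = $295.
Ember receives Slot 4 at value $135, so the others get W − 135 = $160.
Without Ember: best allocation of the remaining 2 bidders over all 3 slots is Talus→Slot 4 ($110), Brightly→Slot 2 ($52), total $162.
VCG payment = (others' best without Ember) − (others' welfare with Ember) = 162 − 160 = $2.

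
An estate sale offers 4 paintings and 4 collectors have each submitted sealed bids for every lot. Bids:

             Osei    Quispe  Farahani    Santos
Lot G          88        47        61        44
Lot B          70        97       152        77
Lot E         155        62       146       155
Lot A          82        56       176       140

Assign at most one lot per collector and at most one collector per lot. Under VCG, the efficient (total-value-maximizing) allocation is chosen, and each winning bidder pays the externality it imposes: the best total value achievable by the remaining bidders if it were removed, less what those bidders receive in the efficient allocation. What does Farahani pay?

Efficient allocation: Osei→Lot G ($88), Quispe→Lot B ($97), Farahani→Lot A ($176), Santos→Lot E ($155); total welfare W = $516.
Farahani receives Lot A at value $176, so the others get W − 176 = $340.
Without Farahani: best allocation of the remaining 3 bidders over all 4 lots is Osei→Lot E ($155), Quispe→Lot B ($97), Santos→Lot A ($140), total $392.
VCG payment = (others' best without Farahani) − (others' welfare with Farahani) = 392 − 340 = $52.

Farahani pays $52.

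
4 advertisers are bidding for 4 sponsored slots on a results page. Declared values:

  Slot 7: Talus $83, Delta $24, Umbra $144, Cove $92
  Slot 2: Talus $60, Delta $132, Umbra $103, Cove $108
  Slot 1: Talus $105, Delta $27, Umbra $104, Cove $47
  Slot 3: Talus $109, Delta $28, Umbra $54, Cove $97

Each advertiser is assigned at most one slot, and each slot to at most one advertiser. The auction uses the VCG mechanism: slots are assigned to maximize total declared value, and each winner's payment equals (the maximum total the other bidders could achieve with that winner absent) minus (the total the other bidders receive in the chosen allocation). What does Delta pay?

Efficient allocation: Talus→Slot 1 ($105), Delta→Slot 2 ($132), Umbra→Slot 7 ($144), Cove→Slot 3 ($97); total welfare W = $478.
Delta receives Slot 2 at value $132, so the others get W − 132 = $346.
Without Delta: best allocation of the remaining 3 bidders over all 4 slots is Talus→Slot 3 ($109), Umbra→Slot 7 ($144), Cove→Slot 2 ($108), total $361.
VCG payment = (others' best without Delta) − (others' welfare with Delta) = 361 − 346 = $15.

Delta pays $15.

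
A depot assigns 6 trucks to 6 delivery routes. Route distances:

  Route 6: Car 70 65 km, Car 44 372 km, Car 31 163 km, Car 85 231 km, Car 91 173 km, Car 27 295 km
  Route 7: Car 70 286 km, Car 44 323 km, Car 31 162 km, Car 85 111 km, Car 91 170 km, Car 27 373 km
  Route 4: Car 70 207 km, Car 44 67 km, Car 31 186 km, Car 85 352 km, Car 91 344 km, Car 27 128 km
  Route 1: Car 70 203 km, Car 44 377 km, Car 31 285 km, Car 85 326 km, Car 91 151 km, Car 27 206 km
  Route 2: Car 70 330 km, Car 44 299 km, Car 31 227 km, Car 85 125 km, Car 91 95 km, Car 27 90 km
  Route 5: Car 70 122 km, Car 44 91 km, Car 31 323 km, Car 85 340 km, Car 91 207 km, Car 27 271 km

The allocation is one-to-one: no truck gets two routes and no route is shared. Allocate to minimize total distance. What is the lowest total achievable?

Min total: 694 km

This is the linear assignment problem.
Optimal: Car 70→Route 6 (65 km), Car 44→Route 5 (91 km), Car 31→Route 4 (186 km), Car 85→Route 7 (111 km), Car 91→Route 1 (151 km), Car 27→Route 2 (90 km) — total 65+91+186+111+151+90 = 694 km.
Row-greedy (each truck in turn takes its cheapest remaining route) gives 841 km, worse by 147.
Next-best assignment: Car 70→Route 5, Car 44→Route 4, Car 31→Route 6, Car 85→Route 7, Car 91→Route 1, Car 27→Route 2 = 704 km.
Every other assignment is strictly worse.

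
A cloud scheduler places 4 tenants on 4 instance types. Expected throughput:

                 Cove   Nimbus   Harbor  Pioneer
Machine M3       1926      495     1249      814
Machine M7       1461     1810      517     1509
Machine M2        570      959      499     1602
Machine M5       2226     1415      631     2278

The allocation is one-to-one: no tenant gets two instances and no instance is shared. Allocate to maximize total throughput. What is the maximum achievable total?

Optimal: Cove→Machine M5 (2226 ops/s), Nimbus→Machine M7 (1810 ops/s), Harbor→Machine M3 (1249 ops/s), Pioneer→Machine M2 (1602 ops/s) — total 2226+1810+1249+1602 = 6887 ops/s.
Max-entry greedy (repeatedly take the single best remaining cell) gives 6513 ops/s, worse by 374.
Next-best assignment: Cove→Machine M3, Nimbus→Machine M7, Harbor→Machine M2, Pioneer→Machine M5 = 6513 ops/s.
Swapping Cove↔Nimbus (Cove→Machine M7 1461 ops/s, Nimbus→Machine M5 1415 ops/s) loses 1160.

Maximum total: 6887 ops/s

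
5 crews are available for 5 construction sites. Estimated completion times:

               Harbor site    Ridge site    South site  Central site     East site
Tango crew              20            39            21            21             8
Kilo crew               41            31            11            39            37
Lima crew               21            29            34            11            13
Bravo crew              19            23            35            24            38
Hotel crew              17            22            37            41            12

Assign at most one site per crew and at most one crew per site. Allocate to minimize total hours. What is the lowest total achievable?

This is a one-to-one assignment (minimum-cost bipartite matching).
Optimal: Tango crew→East site (8 hours), Kilo crew→South site (11 hours), Lima crew→Central site (11 hours), Bravo crew→Ridge site (23 hours), Hotel crew→Harbor site (17 hours) — total 8+11+11+23+17 = 70 hours.
Row-greedy (each crew in turn takes its cheapest remaining site) gives 71 hours, worse by 1.
No other one-to-one assignment undercuts 70 hours.

Min total: 70 hours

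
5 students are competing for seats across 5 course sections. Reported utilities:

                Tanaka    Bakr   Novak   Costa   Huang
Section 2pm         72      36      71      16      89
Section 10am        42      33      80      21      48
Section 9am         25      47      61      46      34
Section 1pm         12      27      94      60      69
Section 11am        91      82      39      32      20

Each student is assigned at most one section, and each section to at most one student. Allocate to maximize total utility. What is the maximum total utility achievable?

Max total: 367 points

Optimal: Tanaka→Section 11am (91 points), Bakr→Section 9am (47 points), Novak→Section 10am (80 points), Costa→Section 1pm (60 points), Huang→Section 2pm (89 points) — total 91+47+80+60+89 = 367 points.
Row-greedy (each student in turn takes its best remaining section) gives 342 points, worse by 25.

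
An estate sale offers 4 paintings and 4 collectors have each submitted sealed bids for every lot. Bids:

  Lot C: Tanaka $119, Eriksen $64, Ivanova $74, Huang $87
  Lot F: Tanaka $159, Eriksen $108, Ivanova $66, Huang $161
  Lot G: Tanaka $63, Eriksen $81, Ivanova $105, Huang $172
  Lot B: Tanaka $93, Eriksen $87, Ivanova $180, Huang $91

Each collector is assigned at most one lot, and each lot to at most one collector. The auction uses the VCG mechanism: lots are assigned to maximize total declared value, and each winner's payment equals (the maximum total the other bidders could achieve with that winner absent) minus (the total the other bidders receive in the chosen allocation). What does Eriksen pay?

Efficient allocation: Tanaka→Lot C ($119), Eriksen→Lot F ($108), Ivanova→Lot B ($180), Huang→Lot G ($172); total welfare W = $579.
Eriksen receives Lot F at value $108, so the others get W − 108 = $471.
Without Eriksen: best allocation of the remaining 3 bidders over all 4 lots is Tanaka→Lot F ($159), Ivanova→Lot B ($180), Huang→Lot G ($172), total $511.
VCG payment = (others' best without Eriksen) − (others' welfare with Eriksen) = 511 − 471 = $40.

Eriksen pays $40.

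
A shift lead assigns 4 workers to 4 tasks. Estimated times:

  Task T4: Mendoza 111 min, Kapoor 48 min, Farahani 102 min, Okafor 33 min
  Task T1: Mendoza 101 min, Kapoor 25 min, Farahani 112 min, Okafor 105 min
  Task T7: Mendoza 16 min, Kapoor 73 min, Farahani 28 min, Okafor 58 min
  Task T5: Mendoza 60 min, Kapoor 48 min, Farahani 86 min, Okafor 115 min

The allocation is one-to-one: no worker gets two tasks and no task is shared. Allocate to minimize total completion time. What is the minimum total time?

Minimum total: 146 min

This is a one-to-one assignment (minimum-cost bipartite matching).
Optimal: Mendoza→Task T5 (60 min), Kapoor→Task T1 (25 min), Farahani→Task T7 (28 min), Okafor→Task T4 (33 min) — total 60+25+28+33 = 146 min.
Column-greedy (each task in turn goes to its cheapest remaining worker) gives 160 min, worse by 14.
Next-best assignment: Mendoza→Task T7, Kapoor→Task T1, Farahani→Task T5, Okafor→Task T4 = 160 min.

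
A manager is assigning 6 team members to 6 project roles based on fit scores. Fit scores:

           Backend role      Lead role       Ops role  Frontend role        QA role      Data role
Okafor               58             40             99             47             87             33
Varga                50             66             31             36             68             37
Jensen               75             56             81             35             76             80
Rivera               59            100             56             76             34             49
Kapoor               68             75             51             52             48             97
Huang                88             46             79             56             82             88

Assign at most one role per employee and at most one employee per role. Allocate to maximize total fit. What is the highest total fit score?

Max total: 502 pts

Optimal: Okafor→Ops role (99 pts), Varga→Lead role (66 pts), Jensen→QA role (76 pts), Rivera→Frontend role (76 pts), Kapoor→Data role (97 pts), Huang→Backend role (88 pts) — total 99+66+76+76+97+88 = 502 pts.
Column-greedy (each role in turn goes to its best remaining employee) gives 452 pts, worse by 50.
Next-best assignment: Okafor→Ops role, Varga→Frontend role, Jensen→QA role, Rivera→Lead role, Kapoor→Data role, Huang→Backend role = 496 pts.
Swapping Rivera↔Okafor (Rivera→Ops role 56 pts, Okafor→Frontend role 47 pts) loses 72.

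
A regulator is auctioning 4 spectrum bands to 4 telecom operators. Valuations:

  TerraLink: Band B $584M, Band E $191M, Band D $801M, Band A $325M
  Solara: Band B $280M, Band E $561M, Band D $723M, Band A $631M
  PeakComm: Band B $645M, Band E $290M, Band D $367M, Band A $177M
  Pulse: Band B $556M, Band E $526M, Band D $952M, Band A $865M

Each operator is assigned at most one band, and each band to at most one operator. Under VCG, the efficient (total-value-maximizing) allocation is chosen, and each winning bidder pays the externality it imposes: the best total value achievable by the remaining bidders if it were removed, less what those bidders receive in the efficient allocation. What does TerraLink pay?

TerraLink pays $162M.

Efficient allocation: TerraLink→Band D ($801M), Solara→Band E ($561M), PeakComm→Band B ($645M), Pulse→Band A ($865M); total welfare W = $2872M.
TerraLink receives Band D at value $801M, so the others get W − 801 = $2071M.
Without TerraLink: best allocation of the remaining 3 bidders over all 4 bands is Solara→Band D ($723M), PeakComm→Band B ($645M), Pulse→Band A ($865M), total $2233M.
VCG payment = (others' best without TerraLink) − (others' welfare with TerraLink) = 2233 − 2071 = $162M.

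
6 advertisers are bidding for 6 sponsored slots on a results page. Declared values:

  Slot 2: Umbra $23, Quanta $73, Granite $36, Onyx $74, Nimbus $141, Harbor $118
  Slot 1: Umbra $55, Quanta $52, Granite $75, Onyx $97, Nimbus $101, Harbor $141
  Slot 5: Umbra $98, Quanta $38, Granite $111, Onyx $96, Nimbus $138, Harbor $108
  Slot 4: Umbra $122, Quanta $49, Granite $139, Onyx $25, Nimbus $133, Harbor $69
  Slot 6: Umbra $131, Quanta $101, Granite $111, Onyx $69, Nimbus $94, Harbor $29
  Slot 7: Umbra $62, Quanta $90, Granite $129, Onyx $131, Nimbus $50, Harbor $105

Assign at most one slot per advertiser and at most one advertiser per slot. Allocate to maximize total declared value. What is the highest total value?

Optimal: Umbra→Slot 6 ($131), Quanta→Slot 2 ($73), Granite→Slot 4 ($139), Onyx→Slot 7 ($131), Nimbus→Slot 5 ($138), Harbor→Slot 1 ($141) — total 131+73+139+131+138+141 = $753.
Column-greedy (each slot in turn goes to its best remaining advertiser) gives $747, worse by 6.
Swapping Granite↔Umbra (Granite→Slot 6 $111, Umbra→Slot 4 $122) loses 37.
Checked against all permutations: $753 is optimal.

Max total: $753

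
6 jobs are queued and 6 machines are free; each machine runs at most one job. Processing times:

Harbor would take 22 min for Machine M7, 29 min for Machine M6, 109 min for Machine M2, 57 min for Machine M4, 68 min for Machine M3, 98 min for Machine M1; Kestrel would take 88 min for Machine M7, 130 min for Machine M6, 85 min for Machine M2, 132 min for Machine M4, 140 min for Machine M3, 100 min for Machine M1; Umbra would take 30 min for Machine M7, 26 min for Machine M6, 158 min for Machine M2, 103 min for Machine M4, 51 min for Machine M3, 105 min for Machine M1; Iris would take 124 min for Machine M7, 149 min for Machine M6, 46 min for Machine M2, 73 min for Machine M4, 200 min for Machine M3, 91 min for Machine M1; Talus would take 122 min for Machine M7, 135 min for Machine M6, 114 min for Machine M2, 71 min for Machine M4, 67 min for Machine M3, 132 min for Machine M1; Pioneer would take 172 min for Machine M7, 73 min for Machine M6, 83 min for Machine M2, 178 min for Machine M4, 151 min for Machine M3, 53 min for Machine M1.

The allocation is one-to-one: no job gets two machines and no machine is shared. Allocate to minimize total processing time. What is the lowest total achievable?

Minimum total: 326 min

This is the linear assignment problem.
Optimal: Harbor→Machine M7 (22 min), Kestrel→Machine M2 (85 min), Umbra→Machine M6 (26 min), Iris→Machine M4 (73 min), Talus→Machine M3 (67 min), Pioneer→Machine M1 (53 min) — total 22+85+26+73+67+53 = 326 min.
Min-entry greedy (repeatedly take the single cheapest remaining cell) gives 346 min, worse by 20.
Every other assignment is strictly worse.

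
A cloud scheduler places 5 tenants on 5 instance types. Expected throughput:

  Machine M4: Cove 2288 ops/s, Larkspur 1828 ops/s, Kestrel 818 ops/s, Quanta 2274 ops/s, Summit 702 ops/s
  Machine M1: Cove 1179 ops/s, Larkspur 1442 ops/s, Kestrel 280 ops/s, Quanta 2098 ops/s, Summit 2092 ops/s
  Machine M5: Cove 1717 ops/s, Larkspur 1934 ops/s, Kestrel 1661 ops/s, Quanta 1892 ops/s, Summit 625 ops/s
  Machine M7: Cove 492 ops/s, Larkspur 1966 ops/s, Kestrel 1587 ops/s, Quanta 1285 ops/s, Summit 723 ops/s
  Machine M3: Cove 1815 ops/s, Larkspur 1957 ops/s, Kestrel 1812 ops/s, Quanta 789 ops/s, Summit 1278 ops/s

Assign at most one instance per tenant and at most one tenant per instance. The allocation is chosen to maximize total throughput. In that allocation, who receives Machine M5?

Quanta receives Machine M5.

Optimal: Cove→Machine M4 (2288 ops/s), Larkspur→Machine M7 (1966 ops/s), Kestrel→Machine M3 (1812 ops/s), Quanta→Machine M5 (1892 ops/s), Summit→Machine M1 (2092 ops/s) — total 2288+1966+1812+1892+2092 = 10050 ops/s.
Max-entry greedy (repeatedly take the single best remaining cell) gives 8789 ops/s, worse by 1261.
Next-best assignment: Cove→Machine M5, Larkspur→Machine M7, Kestrel→Machine M3, Quanta→Machine M4, Summit→Machine M1 = 9861 ops/s.
Checked against all permutations: 10050 ops/s is optimal.
Quanta's own top instance is Machine M4 (2274 ops/s), but forcing Quanta→Machine M4 and reassigning the rest optimally gives only 9861 ops/s — worse by 189.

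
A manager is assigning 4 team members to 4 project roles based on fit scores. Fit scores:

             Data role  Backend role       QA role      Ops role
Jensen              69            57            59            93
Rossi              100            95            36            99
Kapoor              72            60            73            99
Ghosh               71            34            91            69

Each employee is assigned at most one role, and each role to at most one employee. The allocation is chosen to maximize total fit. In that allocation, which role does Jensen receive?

Jensen receives Data role.

Optimal: Jensen→Data role (69 pts), Rossi→Backend role (95 pts), Kapoor→Ops role (99 pts), Ghosh→QA role (91 pts) — total 69+95+99+91 = 354 pts.
Column-greedy (each role in turn goes to its best remaining employee) gives 344 pts, worse by 10.
Swapping Kapoor↔Rossi (Kapoor→Backend role 60 pts, Rossi→Ops role 99 pts) loses 35.
Jensen's own top role is Ops role (93 pts), but forcing Jensen→Ops role and reassigning the rest optimally gives only 351 pts — worse by 3.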